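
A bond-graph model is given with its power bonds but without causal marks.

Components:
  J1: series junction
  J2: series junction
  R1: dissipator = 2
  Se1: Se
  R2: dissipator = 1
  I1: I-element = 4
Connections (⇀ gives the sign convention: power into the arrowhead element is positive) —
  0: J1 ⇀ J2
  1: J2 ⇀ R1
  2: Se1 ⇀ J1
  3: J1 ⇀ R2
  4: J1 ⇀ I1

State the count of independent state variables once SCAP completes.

#2 |J1  (Se1 (Se) sets effort on bond)
#4 |I1  (I1 integral (f out))
#0 |J1  (1-jn J1 has f-setter on 4)
#3 |J1  (J1 flow already set via bond 4)
#1 |J2  (J2: bond 0 brought flow, rest push out)

1  (I1 all integral)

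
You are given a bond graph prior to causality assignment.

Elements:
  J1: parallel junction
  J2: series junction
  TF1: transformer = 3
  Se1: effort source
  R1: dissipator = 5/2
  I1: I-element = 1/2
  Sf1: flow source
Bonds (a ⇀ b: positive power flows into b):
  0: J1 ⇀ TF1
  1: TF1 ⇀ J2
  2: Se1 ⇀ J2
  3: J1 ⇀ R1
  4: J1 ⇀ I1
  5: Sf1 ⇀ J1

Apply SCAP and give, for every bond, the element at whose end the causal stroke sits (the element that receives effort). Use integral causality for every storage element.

β0 stroke at J1
β1 stroke at TF1
β2 stroke at J2
β3 stroke at R1
β4 stroke at I1
β5 stroke at Sf1

β2 |J2  (Se1: effort source, stroke at far end)
β5 |Sf1  (Sf1 (Sf) sets flow on bond)
β1 |TF1  (J2: last free bond brings flow in)
β0 |J1  (TF1: transformer flips bond 1)
β3 |R1  (common-e at J1 fixed by 0)
β4 |I1  (J1 effort already set via bond 0)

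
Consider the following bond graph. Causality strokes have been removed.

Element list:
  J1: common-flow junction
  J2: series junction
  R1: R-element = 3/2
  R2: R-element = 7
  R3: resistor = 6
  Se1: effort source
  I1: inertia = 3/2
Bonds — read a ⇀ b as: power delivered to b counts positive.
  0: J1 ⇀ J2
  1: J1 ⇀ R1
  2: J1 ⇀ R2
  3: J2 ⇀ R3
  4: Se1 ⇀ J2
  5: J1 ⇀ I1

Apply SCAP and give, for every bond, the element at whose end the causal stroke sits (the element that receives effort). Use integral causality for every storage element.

bond 0 |J1
bond 1 |J1
bond 2 |J1
bond 3 |J2
bond 4 |J2
bond 5 |I1

#4 stroke at J2  (Se1: effort source, stroke at far end)
#5 stroke at I1  (I1 outputs flow p/I1)
#0 stroke at J1  (common-f at J1 fixed by 5)
#1 stroke at J1  (1-jn J1 has f-setter on 5)
#2 stroke at J1  (J1 flow already set via bond 5)
#3 stroke at J2  (J2 flow already set via bond 0)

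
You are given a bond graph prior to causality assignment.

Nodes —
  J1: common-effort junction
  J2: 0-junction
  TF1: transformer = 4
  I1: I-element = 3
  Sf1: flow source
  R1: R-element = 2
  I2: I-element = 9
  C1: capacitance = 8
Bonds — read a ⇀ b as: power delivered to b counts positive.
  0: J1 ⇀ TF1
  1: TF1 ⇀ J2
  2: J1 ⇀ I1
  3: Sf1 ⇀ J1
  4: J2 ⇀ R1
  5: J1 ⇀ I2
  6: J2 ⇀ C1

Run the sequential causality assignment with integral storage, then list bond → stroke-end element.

bond 0 →J1
bond 1 →TF1
bond 2 →I1
bond 3 →Sf1
bond 4 →R1
bond 5 →I2
bond 6 →J2

bond 3 |Sf1  (Sf1 fixes flow; stroke at Sf1)
bond 2 |I1  (I1 outputs flow p/I1)
bond 5 |I2  (prefer integral on I2)
bond 0 |J1  (closing 0-jn rule on J1)
bond 1 |TF1  (TF1 one-in-one-out from 0)
bond 6 |J2  (C1: C, integral causality)
bond 4 |R1  (J2 effort already set via bond 6)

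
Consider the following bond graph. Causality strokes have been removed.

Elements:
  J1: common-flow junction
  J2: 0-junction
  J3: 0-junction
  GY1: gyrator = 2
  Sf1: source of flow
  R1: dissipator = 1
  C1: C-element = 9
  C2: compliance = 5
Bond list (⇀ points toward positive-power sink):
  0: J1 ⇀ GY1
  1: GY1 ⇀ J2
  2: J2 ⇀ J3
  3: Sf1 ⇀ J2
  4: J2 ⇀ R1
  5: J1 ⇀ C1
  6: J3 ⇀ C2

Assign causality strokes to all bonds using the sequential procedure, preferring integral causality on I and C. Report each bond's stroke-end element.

bond 0 stroke→GY1
bond 1 stroke→GY1
bond 2 stroke→J2
bond 3 stroke→Sf1
bond 4 stroke→R1
bond 5 stroke→J1
bond 6 stroke→J3

#3 →Sf1  (source Sf1 imposes f)
#5 →J1  (C1 outputs effort q/C1)
#0 →GY1  (only one flow-in slot at J1)
#1 →GY1  (GY1: gyrator matches bond 0)
#6 →J3  (prefer integral on C2)
#2 →J2  (0-jn J3 has e-setter on 6)
#4 →R1  (common-e at J2 fixed by 2)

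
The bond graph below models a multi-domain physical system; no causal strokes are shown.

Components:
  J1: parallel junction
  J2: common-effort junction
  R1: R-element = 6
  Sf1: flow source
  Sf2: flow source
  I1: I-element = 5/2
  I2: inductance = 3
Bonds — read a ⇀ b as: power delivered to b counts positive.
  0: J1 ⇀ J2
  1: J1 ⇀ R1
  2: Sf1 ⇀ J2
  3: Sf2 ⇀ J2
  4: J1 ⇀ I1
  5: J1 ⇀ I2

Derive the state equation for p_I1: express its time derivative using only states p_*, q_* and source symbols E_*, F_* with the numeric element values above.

b2 |Sf1  (Sf1: flow source, stroke at near end)
b3 |Sf2  (Sf2 fixes flow; stroke at Sf2)
b0 |J2  (closing 0-jn rule on J2)
b4 |I1  (I1 integral (f out))
b5 |I2  (I2 integral (f out))
b1 |J1  (closing 0-jn rule on J1)

dp_I1/dt = 6*F_Sf1 + 6*F_Sf2 - 12*p_I1/5 - 2*p_I2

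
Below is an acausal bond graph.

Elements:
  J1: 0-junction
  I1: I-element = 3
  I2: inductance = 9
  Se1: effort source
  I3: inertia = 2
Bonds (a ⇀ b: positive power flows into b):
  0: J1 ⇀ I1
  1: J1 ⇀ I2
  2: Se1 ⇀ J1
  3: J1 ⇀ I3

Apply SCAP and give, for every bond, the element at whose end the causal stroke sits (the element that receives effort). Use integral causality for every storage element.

b2 |J1  (Se1 (Se) sets effort on bond)
b0 |I1  (J1 effort already set via bond 2)
b1 |I2  (J1: bond 2 brought effort, rest push out)
b3 |I3  (J1: bond 2 brought effort, rest push out)

bond 0 stroke→I1
bond 1 stroke→I2
bond 2 stroke→J1
bond 3 stroke→I3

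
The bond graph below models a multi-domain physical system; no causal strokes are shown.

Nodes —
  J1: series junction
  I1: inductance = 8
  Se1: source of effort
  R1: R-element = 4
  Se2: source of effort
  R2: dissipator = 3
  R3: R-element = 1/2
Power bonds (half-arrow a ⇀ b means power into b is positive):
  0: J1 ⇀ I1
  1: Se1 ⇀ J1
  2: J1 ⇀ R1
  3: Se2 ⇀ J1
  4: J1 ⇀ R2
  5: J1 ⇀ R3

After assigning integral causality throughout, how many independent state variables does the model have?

b1 stroke at J1  (Se1 fixes effort; stroke away)
b3 stroke at J1  (Se2: effort source, stroke at far end)
b0 stroke at I1  (I1 outputs flow p/I1)
b2 stroke at J1  (common-f at J1 fixed by 0)
b4 stroke at J1  (J1 flow already set via bond 0)
b5 stroke at J1  (J1: bond 0 brought flow, rest push out)

1  (I1 all integral)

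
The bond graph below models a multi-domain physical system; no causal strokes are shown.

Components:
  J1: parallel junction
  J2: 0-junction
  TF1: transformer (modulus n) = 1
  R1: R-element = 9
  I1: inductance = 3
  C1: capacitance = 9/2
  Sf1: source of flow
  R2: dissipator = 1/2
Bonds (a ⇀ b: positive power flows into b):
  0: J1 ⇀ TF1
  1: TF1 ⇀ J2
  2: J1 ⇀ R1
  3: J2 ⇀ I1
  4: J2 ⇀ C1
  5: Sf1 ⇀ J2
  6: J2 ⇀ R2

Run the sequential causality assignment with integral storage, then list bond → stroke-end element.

b5 stroke at Sf1  (Sf1 fixes flow; stroke at Sf1)
b3 stroke at I1  (I1 outputs flow p/I1)
b4 stroke at J2  (C1 integral (e out))
b1 stroke at TF1  (0-jn J2 has e-setter on 4)
b6 stroke at R2  (J2: bond 4 brought effort, rest push out)
b0 stroke at J1  (TF TF1: opposite of bond 1)
b2 stroke at R1  (J1 effort already set via bond 0)

b0 stroke→J1
b1 stroke→TF1
b2 stroke→R1
b3 stroke→I1
b4 stroke→J2
b5 stroke→Sf1
b6 stroke→R2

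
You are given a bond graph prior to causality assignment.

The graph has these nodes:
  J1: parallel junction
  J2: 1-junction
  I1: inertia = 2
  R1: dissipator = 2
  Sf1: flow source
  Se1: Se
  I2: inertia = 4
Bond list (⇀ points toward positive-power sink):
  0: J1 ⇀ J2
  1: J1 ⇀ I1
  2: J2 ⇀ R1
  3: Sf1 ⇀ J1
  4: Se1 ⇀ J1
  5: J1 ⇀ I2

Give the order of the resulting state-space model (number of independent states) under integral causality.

2  (I1, I2 all integral)

b3 |Sf1  (source Sf1 imposes f)
b4 |J1  (Se1: effort source, stroke at far end)
b0 |J2  (0-jn J1 has e-setter on 4)
b1 |I1  (J1 effort already set via bond 4)
b5 |I2  (common-e at J1 fixed by 4)
b2 |R1  (J2: last free bond brings flow in)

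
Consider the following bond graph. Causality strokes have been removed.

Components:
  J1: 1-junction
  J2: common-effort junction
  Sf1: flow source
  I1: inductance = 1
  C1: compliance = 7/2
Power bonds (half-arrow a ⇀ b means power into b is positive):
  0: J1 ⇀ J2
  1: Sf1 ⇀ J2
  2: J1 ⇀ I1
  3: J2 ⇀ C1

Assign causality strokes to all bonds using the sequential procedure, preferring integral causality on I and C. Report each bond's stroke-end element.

#0 stroke at J1
#1 stroke at Sf1
#2 stroke at I1
#3 stroke at J2

bond 1 stroke at Sf1  (Sf1 (Sf) sets flow on bond)
bond 2 stroke at I1  (I1 outputs flow p/I1)
bond 0 stroke at J1  (common-f at J1 fixed by 2)
bond 3 stroke at J2  (only one effort-in slot at J2)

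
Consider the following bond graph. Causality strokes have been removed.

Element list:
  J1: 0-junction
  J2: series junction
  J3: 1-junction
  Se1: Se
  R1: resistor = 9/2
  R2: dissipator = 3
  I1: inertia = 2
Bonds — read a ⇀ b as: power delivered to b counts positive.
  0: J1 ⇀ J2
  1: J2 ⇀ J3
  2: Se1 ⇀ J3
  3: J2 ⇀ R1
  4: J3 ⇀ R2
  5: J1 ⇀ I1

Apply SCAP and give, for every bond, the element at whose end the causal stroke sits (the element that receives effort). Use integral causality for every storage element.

bond 2 →J3  (Se1 fixes effort; stroke away)
bond 5 →I1  (I1 outputs flow p/I1)
bond 0 →J1  (J1 needs exactly one e-in)
bond 1 →J2  (J2 flow already set via bond 0)
bond 3 →J2  (common-f at J2 fixed by 0)
bond 4 →J3  (common-f at J3 fixed by 1)

#0 |J1
#1 |J2
#2 |J3
#3 |J2
#4 |J3
#5 |I1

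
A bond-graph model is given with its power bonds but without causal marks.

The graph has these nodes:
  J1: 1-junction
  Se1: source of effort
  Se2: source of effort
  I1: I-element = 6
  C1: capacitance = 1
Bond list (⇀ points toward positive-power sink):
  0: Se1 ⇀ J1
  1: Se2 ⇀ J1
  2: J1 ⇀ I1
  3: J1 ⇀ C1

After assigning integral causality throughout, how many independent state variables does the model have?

#0 |J1  (Se1: effort source, stroke at far end)
#1 |J1  (Se2 (Se) sets effort on bond)
#2 |I1  (I1 integral (f out))
#3 |J1  (J1: bond 2 brought flow, rest push out)

2  (C1, I1 all integral)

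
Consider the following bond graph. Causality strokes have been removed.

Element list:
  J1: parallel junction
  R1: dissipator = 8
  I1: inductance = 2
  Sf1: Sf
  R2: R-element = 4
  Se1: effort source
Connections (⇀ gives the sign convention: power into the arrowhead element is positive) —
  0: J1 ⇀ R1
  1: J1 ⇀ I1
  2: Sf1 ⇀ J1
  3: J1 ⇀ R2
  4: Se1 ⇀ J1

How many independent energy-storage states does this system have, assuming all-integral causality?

b2 stroke→Sf1  (source Sf1 imposes f)
b4 stroke→J1  (Se1: effort source, stroke at far end)
b0 stroke→R1  (common-e at J1 fixed by 4)
b1 stroke→I1  (J1: bond 4 brought effort, rest push out)
b3 stroke→R2  (common-e at J1 fixed by 4)

1  (I1 all integral)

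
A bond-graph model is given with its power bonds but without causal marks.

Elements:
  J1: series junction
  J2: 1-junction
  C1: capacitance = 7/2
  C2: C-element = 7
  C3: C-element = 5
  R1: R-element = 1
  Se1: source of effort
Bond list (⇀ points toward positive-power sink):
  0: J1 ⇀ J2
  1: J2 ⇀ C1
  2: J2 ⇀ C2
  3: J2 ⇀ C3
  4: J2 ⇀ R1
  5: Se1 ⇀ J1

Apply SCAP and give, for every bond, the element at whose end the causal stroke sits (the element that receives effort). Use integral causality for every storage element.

#0 stroke at J2
#1 stroke at J2
#2 stroke at J2
#3 stroke at J2
#4 stroke at R1
#5 stroke at J1

β5 stroke at J1  (source Se1 imposes e)
β0 stroke at J2  (only one flow-in slot at J1)
β1 stroke at J2  (C1 outputs effort q/C1)
β2 stroke at J2  (C2 integral (e out))
β3 stroke at J2  (C3 outputs effort q/C3)
β4 stroke at R1  (J2: last free bond brings flow in)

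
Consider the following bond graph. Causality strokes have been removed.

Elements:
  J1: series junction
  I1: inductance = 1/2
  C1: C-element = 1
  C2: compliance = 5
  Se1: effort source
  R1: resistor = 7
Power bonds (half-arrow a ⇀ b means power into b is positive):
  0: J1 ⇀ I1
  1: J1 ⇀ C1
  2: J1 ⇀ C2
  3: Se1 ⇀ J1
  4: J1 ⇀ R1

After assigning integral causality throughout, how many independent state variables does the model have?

β3 stroke at J1  (Se1: effort source, stroke at far end)
β0 stroke at I1  (prefer integral on I1)
β1 stroke at J1  (J1: bond 0 brought flow, rest push out)
β2 stroke at J1  (common-f at J1 fixed by 0)
β4 stroke at J1  (J1: bond 0 brought flow, rest push out)

3  (C1, C2, I1 all integral)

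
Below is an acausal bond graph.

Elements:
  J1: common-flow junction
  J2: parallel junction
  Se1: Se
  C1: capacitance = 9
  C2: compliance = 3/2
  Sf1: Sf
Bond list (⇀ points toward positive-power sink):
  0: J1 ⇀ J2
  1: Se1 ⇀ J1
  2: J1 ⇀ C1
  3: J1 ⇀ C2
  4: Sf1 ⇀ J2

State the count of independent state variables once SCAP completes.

2  (C1, C2 all integral)

#1 stroke at J1  (Se1 fixes effort; stroke away)
#4 stroke at Sf1  (Sf1: flow source, stroke at near end)
#0 stroke at J2  (J2 needs exactly one e-in)
#2 stroke at J1  (J1: bond 0 brought flow, rest push out)
#3 stroke at J1  (1-jn J1 has f-setter on 0)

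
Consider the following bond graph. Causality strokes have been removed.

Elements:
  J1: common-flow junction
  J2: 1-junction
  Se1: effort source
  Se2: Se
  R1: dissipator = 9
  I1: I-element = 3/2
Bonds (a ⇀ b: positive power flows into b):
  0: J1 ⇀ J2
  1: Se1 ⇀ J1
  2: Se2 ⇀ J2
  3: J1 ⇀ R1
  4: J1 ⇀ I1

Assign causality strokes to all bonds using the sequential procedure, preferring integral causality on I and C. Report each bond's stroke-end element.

β0 stroke at J1
β1 stroke at J1
β2 stroke at J2
β3 stroke at J1
β4 stroke at I1

bond 1 |J1  (Se1 (Se) sets effort on bond)
bond 2 |J2  (source Se2 imposes e)
bond 0 |J1  (J2 needs exactly one f-in)
bond 4 |I1  (I1 outputs flow p/I1)
bond 3 |J1  (common-f at J1 fixed by 4)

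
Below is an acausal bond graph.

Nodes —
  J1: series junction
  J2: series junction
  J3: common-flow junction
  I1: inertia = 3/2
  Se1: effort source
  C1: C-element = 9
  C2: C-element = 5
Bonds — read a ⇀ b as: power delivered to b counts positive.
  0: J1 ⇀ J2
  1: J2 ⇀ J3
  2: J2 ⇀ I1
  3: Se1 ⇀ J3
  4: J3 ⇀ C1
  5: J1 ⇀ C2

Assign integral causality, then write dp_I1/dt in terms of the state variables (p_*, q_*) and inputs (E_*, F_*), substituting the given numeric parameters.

#3 |J3  (source Se1 imposes e)
#2 |I1  (prefer integral on I1)
#0 |J2  (J2: bond 2 brought flow, rest push out)
#1 |J2  (1-jn J2 has f-setter on 2)
#4 |J3  (J3: bond 1 brought flow, rest push out)
#5 |J1  (J1 flow already set via bond 0)

dp_I1/dt = E_Se1 - q_C1/9 - q_C2/5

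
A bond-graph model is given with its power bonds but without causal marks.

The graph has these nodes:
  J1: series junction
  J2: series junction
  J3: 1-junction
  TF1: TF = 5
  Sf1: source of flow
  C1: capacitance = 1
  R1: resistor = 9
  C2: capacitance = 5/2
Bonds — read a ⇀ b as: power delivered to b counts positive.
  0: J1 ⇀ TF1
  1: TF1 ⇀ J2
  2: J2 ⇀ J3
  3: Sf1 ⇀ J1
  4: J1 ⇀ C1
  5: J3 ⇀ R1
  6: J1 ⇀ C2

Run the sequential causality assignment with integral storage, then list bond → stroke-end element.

β0 stroke→J1
β1 stroke→TF1
β2 stroke→J2
β3 stroke→Sf1
β4 stroke→J1
β5 stroke→J3
β6 stroke→J1

#3 stroke→Sf1  (Sf1 (Sf) sets flow on bond)
#0 stroke→J1  (J1 flow already set via bond 3)
#4 stroke→J1  (1-jn J1 has f-setter on 3)
#6 stroke→J1  (J1: bond 3 brought flow, rest push out)
#1 stroke→TF1  (TF1: transformer flips bond 0)
#2 stroke→J2  (1-jn J2 has f-setter on 1)
#5 stroke→J3  (J3: bond 2 brought flow, rest push out)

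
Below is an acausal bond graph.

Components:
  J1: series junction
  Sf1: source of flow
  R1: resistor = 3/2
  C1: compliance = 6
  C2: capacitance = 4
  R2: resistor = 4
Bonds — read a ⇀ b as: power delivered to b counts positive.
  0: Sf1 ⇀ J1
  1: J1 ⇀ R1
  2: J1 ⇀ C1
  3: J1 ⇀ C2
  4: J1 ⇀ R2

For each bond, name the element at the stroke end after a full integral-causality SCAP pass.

bond 0 →Sf1  (Sf1 (Sf) sets flow on bond)
bond 1 →J1  (common-f at J1 fixed by 0)
bond 2 →J1  (common-f at J1 fixed by 0)
bond 3 →J1  (J1 flow already set via bond 0)
bond 4 →J1  (common-f at J1 fixed by 0)

#0 |Sf1
#1 |J1
#2 |J1
#3 |J1
#4 |J1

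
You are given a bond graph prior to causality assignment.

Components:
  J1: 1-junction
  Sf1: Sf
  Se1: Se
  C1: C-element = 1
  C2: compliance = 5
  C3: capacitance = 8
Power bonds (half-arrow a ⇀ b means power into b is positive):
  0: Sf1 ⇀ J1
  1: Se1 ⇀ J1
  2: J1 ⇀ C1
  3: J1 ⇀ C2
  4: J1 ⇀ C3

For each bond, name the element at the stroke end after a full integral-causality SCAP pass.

b0 →Sf1  (Sf1: flow source, stroke at near end)
b1 →J1  (Se1: effort source, stroke at far end)
b2 →J1  (J1: bond 0 brought flow, rest push out)
b3 →J1  (common-f at J1 fixed by 0)
b4 →J1  (1-jn J1 has f-setter on 0)

b0 stroke at Sf1
b1 stroke at J1
b2 stroke at J1
b3 stroke at J1
b4 stroke at J1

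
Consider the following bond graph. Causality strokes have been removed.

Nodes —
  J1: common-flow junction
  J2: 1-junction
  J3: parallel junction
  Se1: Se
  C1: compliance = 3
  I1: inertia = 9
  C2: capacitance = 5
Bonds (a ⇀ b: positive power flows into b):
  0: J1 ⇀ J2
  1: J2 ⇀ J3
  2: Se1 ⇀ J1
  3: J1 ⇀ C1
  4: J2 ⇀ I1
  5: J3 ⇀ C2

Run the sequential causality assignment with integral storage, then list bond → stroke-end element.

#0 stroke→J2
#1 stroke→J2
#2 stroke→J1
#3 stroke→J1
#4 stroke→I1
#5 stroke→J3

β2 stroke→J1  (Se1 (Se) sets effort on bond)
β3 stroke→J1  (C1 outputs effort q/C1)
β0 stroke→J2  (J1: last free bond brings flow in)
β4 stroke→I1  (I1: I, integral causality)
β1 stroke→J2  (1-jn J2 has f-setter on 4)
β5 stroke→J3  (J3 needs exactly one e-in)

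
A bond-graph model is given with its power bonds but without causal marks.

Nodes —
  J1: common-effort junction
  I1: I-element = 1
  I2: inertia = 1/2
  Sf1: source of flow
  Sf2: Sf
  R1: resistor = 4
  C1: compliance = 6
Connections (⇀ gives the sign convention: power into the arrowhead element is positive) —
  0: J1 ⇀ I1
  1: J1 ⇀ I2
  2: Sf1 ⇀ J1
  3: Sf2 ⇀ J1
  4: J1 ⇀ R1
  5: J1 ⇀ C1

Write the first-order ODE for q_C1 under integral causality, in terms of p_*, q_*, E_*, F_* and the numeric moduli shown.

β2 stroke→Sf1  (source Sf1 imposes f)
β3 stroke→Sf2  (Sf2 (Sf) sets flow on bond)
β0 stroke→I1  (I1: I, integral causality)
β1 stroke→I2  (I2: I, integral causality)
β5 stroke→J1  (C1 integral (e out))
β4 stroke→R1  (common-e at J1 fixed by 5)

dq_C1/dt = F_Sf1 + F_Sf2 - p_I1 - 2*p_I2 - q_C1/24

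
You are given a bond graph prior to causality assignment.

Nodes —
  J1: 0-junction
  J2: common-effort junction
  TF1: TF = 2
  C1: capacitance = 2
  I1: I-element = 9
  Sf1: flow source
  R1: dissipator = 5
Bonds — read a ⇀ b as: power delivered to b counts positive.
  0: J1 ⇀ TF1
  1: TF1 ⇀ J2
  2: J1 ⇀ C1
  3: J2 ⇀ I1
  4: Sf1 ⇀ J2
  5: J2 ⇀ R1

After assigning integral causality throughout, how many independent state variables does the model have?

b4 →Sf1  (source Sf1 imposes f)
b2 →J1  (prefer integral on C1)
b0 →TF1  (0-jn J1 has e-setter on 2)
b1 →J2  (TF1: transformer flips bond 0)
b3 →I1  (0-jn J2 has e-setter on 1)
b5 →R1  (common-e at J2 fixed by 1)

2  (C1, I1 all integral)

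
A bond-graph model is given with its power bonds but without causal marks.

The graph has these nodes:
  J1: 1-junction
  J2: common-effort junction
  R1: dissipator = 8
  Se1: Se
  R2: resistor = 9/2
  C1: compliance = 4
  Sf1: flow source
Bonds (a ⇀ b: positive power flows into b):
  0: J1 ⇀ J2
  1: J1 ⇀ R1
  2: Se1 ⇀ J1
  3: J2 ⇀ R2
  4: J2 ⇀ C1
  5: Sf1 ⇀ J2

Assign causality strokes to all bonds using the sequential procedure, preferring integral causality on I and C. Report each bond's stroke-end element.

b0 |J1
b1 |R1
b2 |J1
b3 |R2
b4 |J2
b5 |Sf1

b2 →J1  (Se1 fixes effort; stroke away)
b5 →Sf1  (Sf1: flow source, stroke at near end)
b4 →J2  (C1 integral (e out))
b0 →J1  (0-jn J2 has e-setter on 4)
b3 →R2  (common-e at J2 fixed by 4)
b1 →R1  (J1 needs exactly one f-in)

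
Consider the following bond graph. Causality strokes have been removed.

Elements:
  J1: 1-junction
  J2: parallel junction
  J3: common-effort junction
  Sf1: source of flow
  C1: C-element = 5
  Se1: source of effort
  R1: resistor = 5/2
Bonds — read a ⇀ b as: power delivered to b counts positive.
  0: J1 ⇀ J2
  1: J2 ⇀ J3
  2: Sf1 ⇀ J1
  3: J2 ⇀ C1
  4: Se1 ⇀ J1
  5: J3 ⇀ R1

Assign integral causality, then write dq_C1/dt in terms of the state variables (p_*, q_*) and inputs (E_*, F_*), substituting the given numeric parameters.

β2 →Sf1  (Sf1 fixes flow; stroke at Sf1)
β4 →J1  (Se1 (Se) sets effort on bond)
β0 →J1  (common-f at J1 fixed by 2)
β3 →J2  (C1: C, integral causality)
β1 →J3  (0-jn J2 has e-setter on 3)
β5 →R1  (common-e at J3 fixed by 1)

dq_C1/dt = F_Sf1 - 2*q_C1/25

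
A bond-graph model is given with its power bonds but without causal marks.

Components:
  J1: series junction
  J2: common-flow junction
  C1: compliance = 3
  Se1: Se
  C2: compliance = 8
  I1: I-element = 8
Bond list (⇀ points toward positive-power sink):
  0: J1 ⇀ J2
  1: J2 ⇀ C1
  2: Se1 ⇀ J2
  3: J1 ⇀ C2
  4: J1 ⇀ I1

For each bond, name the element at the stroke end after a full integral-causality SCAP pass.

b2 stroke→J2  (Se1: effort source, stroke at far end)
b1 stroke→J2  (C1 integral (e out))
b0 stroke→J1  (J2 needs exactly one f-in)
b3 stroke→J1  (C2 outputs effort q/C2)
b4 stroke→I1  (closing 1-jn rule on J1)

b0 stroke→J1
b1 stroke→J2
b2 stroke→J2
b3 stroke→J1
b4 stroke→I1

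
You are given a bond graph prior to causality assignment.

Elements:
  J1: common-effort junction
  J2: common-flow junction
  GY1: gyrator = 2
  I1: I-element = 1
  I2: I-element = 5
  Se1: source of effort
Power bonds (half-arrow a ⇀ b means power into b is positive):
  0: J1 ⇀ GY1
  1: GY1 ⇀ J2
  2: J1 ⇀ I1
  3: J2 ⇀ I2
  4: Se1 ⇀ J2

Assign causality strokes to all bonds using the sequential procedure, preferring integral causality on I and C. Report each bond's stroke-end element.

β4 stroke→J2  (Se1: effort source, stroke at far end)
β2 stroke→I1  (I1 integral (f out))
β0 stroke→J1  (only one effort-in slot at J1)
β1 stroke→J2  (GY1: gyrator matches bond 0)
β3 stroke→I2  (closing 1-jn rule on J2)

b0 stroke at J1
b1 stroke at J2
b2 stroke at I1
b3 stroke at I2
b4 stroke at J2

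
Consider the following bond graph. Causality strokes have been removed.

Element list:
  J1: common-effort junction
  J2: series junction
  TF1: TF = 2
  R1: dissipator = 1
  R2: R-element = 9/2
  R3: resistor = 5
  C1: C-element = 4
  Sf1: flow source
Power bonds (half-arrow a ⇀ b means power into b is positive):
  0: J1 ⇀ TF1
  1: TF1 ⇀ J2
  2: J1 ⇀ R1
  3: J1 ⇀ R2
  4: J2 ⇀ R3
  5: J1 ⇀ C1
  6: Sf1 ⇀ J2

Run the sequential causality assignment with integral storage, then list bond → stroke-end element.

β6 →Sf1  (Sf1 (Sf) sets flow on bond)
β1 →J2  (J2: bond 6 brought flow, rest push out)
β4 →J2  (common-f at J2 fixed by 6)
β0 →TF1  (through TF1, causality passes straight; one stroke at TF1)
β5 →J1  (C1: C, integral causality)
β2 →R1  (J1 effort already set via bond 5)
β3 →R2  (J1 effort already set via bond 5)

#0 →TF1
#1 →J2
#2 →R1
#3 →R2
#4 →J2
#5 →J1
#6 →Sf1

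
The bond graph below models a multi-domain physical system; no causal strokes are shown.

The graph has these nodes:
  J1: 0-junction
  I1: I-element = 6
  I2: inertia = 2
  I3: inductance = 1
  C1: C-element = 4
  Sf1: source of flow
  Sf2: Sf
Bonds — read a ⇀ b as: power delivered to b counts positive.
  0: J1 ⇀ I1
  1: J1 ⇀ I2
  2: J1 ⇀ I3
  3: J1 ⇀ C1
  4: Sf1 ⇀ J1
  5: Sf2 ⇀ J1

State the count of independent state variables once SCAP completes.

4  (C1, I1, I2, I3 all integral)

#4 →Sf1  (Sf1 (Sf) sets flow on bond)
#5 →Sf2  (Sf2: flow source, stroke at near end)
#0 →I1  (I1 outputs flow p/I1)
#1 →I2  (I2: I, integral causality)
#2 →I3  (I3 integral (f out))
#3 →J1  (J1 needs exactly one e-in)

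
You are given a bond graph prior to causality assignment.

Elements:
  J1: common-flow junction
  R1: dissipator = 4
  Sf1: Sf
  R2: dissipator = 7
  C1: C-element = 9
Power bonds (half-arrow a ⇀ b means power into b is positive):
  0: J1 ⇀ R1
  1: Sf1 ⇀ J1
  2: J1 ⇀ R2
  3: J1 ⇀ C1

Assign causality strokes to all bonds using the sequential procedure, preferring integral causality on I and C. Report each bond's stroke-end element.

β0 stroke at J1
β1 stroke at Sf1
β2 stroke at J1
β3 stroke at J1

b1 →Sf1  (Sf1 fixes flow; stroke at Sf1)
b0 →J1  (common-f at J1 fixed by 1)
b2 →J1  (common-f at J1 fixed by 1)
b3 →J1  (common-f at J1 fixed by 1)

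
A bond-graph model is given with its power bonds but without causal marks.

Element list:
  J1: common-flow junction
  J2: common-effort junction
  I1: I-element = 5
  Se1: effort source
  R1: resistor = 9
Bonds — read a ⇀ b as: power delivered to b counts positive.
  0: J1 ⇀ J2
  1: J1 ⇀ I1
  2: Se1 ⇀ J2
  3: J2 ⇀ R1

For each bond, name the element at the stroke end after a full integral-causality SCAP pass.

bond 2 stroke at J2  (Se1: effort source, stroke at far end)
bond 0 stroke at J1  (J2 effort already set via bond 2)
bond 3 stroke at R1  (J2: bond 2 brought effort, rest push out)
bond 1 stroke at I1  (only one flow-in slot at J1)

b0 →J1
b1 →I1
b2 →J2
b3 →R1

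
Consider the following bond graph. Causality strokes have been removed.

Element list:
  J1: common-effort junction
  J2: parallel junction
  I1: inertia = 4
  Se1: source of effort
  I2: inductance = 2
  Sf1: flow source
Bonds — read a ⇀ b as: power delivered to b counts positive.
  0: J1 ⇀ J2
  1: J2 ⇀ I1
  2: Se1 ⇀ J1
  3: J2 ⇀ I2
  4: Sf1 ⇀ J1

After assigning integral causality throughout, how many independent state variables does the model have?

2  (I1, I2 all integral)

bond 2 stroke→J1  (Se1 (Se) sets effort on bond)
bond 4 stroke→Sf1  (Sf1: flow source, stroke at near end)
bond 0 stroke→J2  (common-e at J1 fixed by 2)
bond 1 stroke→I1  (0-jn J2 has e-setter on 0)
bond 3 stroke→I2  (J2: bond 0 brought effort, rest push out)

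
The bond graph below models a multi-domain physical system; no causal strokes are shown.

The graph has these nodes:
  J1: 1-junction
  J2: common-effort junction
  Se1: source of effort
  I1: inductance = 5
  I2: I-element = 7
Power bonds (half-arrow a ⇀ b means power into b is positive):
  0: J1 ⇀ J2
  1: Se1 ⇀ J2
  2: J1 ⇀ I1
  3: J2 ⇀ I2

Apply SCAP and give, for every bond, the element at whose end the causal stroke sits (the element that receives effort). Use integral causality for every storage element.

#1 →J2  (Se1: effort source, stroke at far end)
#0 →J1  (J2: bond 1 brought effort, rest push out)
#3 →I2  (J2 effort already set via bond 1)
#2 →I1  (only one flow-in slot at J1)

β0 stroke at J1
β1 stroke at J2
β2 stroke at I1
β3 stroke at I2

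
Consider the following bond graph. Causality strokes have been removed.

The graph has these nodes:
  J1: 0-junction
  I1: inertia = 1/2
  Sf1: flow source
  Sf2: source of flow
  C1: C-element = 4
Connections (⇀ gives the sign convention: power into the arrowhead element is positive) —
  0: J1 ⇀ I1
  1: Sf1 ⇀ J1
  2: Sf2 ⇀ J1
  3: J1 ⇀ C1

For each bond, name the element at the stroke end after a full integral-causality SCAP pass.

β0 |I1
β1 |Sf1
β2 |Sf2
β3 |J1

bond 1 |Sf1  (Sf1 (Sf) sets flow on bond)
bond 2 |Sf2  (Sf2 (Sf) sets flow on bond)
bond 0 |I1  (I1: I, integral causality)
bond 3 |J1  (closing 0-jn rule on J1)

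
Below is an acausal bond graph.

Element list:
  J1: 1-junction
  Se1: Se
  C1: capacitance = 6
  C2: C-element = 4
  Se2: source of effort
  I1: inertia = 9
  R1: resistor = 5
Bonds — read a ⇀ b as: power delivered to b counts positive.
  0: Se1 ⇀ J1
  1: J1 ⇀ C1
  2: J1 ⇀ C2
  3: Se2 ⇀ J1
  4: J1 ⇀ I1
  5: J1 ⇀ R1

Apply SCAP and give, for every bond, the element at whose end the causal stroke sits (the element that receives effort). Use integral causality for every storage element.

b0 stroke→J1
b1 stroke→J1
b2 stroke→J1
b3 stroke→J1
b4 stroke→I1
b5 stroke→J1

b0 stroke→J1  (Se1 (Se) sets effort on bond)
b3 stroke→J1  (Se2: effort source, stroke at far end)
b1 stroke→J1  (C1: C, integral causality)
b2 stroke→J1  (C2 outputs effort q/C2)
b4 stroke→I1  (I1 integral (f out))
b5 stroke→J1  (J1: bond 4 brought flow, rest push out)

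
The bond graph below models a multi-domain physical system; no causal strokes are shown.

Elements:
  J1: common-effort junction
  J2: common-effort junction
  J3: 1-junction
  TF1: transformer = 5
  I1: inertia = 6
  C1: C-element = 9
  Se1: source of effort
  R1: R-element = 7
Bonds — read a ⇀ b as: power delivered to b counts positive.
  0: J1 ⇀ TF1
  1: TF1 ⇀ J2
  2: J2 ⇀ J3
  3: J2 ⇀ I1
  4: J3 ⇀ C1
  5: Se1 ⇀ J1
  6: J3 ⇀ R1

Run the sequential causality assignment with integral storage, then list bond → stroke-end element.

#0 →TF1
#1 →J2
#2 →J3
#3 →I1
#4 →J3
#5 →J1
#6 →R1

β5 stroke at J1  (Se1 fixes effort; stroke away)
β0 stroke at TF1  (J1: bond 5 brought effort, rest push out)
β1 stroke at J2  (TF TF1: opposite of bond 0)
β2 stroke at J3  (J2 effort already set via bond 1)
β3 stroke at I1  (J2: bond 1 brought effort, rest push out)
β4 stroke at J3  (C1 outputs effort q/C1)
β6 stroke at R1  (only one flow-in slot at J3)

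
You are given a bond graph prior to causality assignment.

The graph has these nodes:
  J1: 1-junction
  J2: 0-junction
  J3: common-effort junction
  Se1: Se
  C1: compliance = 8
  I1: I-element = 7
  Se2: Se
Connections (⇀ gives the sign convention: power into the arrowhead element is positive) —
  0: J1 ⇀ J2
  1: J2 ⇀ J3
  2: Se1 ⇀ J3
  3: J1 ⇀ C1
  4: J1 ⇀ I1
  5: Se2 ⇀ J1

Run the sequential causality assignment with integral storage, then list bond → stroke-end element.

bond 2 |J3  (Se1 (Se) sets effort on bond)
bond 5 |J1  (Se2 fixes effort; stroke away)
bond 1 |J2  (0-jn J3 has e-setter on 2)
bond 0 |J1  (J2: bond 1 brought effort, rest push out)
bond 3 |J1  (C1 outputs effort q/C1)
bond 4 |I1  (J1 needs exactly one f-in)

β0 stroke at J1
β1 stroke at J2
β2 stroke at J3
β3 stroke at J1
β4 stroke at I1
β5 stroke at J1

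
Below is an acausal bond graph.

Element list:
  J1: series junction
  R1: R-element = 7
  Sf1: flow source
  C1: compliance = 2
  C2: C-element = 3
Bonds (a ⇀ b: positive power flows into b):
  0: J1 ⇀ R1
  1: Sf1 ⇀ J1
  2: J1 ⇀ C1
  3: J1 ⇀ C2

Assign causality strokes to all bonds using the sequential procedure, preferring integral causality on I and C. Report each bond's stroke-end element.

bond 1 |Sf1  (source Sf1 imposes f)
bond 0 |J1  (1-jn J1 has f-setter on 1)
bond 2 |J1  (1-jn J1 has f-setter on 1)
bond 3 |J1  (1-jn J1 has f-setter on 1)

#0 stroke→J1
#1 stroke→Sf1
#2 stroke→J1
#3 stroke→J1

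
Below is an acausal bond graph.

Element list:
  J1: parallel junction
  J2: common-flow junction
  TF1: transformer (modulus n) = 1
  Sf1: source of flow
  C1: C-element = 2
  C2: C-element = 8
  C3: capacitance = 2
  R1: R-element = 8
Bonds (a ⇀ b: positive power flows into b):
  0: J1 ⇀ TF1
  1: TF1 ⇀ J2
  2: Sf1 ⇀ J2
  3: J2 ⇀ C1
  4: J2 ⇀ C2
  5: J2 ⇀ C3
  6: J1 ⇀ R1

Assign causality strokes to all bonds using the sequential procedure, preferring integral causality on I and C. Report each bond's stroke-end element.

β2 stroke→Sf1  (Sf1 (Sf) sets flow on bond)
β1 stroke→J2  (J2 flow already set via bond 2)
β3 stroke→J2  (common-f at J2 fixed by 2)
β4 stroke→J2  (J2 flow already set via bond 2)
β5 stroke→J2  (J2 flow already set via bond 2)
β0 stroke→TF1  (TF1: transformer flips bond 1)
β6 stroke→J1  (J1 needs exactly one e-in)

bond 0 stroke→TF1
bond 1 stroke→J2
bond 2 stroke→Sf1
bond 3 stroke→J2
bond 4 stroke→J2
bond 5 stroke→J2
bond 6 stroke→J1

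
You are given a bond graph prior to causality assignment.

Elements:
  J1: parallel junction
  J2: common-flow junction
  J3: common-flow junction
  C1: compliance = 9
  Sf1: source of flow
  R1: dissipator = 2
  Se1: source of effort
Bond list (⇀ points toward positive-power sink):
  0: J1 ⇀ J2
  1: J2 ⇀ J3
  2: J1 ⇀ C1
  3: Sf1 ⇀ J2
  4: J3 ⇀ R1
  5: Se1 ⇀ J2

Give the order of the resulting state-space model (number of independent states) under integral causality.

1  (C1 all integral)

b3 |Sf1  (Sf1 (Sf) sets flow on bond)
b5 |J2  (Se1 (Se) sets effort on bond)
b0 |J2  (1-jn J2 has f-setter on 3)
b1 |J2  (J2: bond 3 brought flow, rest push out)
b4 |J3  (J3: bond 1 brought flow, rest push out)
b2 |J1  (J1: last free bond brings effort in)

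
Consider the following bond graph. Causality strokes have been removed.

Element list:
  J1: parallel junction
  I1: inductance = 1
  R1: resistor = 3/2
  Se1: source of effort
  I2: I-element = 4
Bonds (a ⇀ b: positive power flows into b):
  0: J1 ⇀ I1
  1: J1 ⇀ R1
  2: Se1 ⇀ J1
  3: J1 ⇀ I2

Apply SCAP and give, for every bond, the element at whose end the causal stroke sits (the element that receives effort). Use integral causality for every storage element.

β0 stroke→I1
β1 stroke→R1
β2 stroke→J1
β3 stroke→I2

b2 stroke→J1  (Se1 (Se) sets effort on bond)
b0 stroke→I1  (J1: bond 2 brought effort, rest push out)
b1 stroke→R1  (0-jn J1 has e-setter on 2)
b3 stroke→I2  (common-e at J1 fixed by 2)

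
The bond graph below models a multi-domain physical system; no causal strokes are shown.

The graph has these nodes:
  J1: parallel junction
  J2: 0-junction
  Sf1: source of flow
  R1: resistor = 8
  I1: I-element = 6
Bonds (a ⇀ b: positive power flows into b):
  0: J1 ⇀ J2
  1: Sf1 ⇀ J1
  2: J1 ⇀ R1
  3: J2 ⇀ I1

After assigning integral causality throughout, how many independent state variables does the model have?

1  (I1 all integral)

b1 stroke at Sf1  (Sf1 fixes flow; stroke at Sf1)
b3 stroke at I1  (I1: I, integral causality)
b0 stroke at J2  (J2 needs exactly one e-in)
b2 stroke at J1  (closing 0-jn rule on J1)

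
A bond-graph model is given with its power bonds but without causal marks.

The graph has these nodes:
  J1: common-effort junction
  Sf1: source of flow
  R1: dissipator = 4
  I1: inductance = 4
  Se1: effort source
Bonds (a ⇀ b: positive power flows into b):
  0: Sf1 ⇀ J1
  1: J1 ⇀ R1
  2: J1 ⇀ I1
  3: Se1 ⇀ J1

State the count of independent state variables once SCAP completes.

b0 →Sf1  (Sf1 fixes flow; stroke at Sf1)
b3 →J1  (Se1 fixes effort; stroke away)
b1 →R1  (J1 effort already set via bond 3)
b2 →I1  (J1: bond 3 brought effort, rest push out)

1  (I1 all integral)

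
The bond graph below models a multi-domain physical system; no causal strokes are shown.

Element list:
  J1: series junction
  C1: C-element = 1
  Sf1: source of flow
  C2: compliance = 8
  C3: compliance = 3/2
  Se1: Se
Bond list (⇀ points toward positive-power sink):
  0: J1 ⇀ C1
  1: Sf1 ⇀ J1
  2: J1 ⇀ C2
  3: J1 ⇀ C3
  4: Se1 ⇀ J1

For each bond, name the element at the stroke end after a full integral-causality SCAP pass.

b0 stroke→J1
b1 stroke→Sf1
b2 stroke→J1
b3 stroke→J1
b4 stroke→J1

b1 stroke→Sf1  (Sf1 fixes flow; stroke at Sf1)
b4 stroke→J1  (Se1 (Se) sets effort on bond)
b0 stroke→J1  (common-f at J1 fixed by 1)
b2 stroke→J1  (J1: bond 1 brought flow, rest push out)
b3 stroke→J1  (common-f at J1 fixed by 1)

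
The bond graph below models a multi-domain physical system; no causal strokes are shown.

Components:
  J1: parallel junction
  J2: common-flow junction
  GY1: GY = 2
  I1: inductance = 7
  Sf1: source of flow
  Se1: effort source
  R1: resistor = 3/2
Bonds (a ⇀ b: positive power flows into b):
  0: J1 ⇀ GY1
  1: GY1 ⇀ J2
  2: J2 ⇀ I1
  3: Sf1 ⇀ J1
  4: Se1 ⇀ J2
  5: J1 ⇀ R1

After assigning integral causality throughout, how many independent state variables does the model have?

1  (I1 all integral)

β3 |Sf1  (Sf1 fixes flow; stroke at Sf1)
β4 |J2  (Se1 (Se) sets effort on bond)
β2 |I1  (prefer integral on I1)
β1 |J2  (J2: bond 2 brought flow, rest push out)
β0 |J1  (GY GY1: same side as bond 1)
β5 |R1  (J1 effort already set via bond 0)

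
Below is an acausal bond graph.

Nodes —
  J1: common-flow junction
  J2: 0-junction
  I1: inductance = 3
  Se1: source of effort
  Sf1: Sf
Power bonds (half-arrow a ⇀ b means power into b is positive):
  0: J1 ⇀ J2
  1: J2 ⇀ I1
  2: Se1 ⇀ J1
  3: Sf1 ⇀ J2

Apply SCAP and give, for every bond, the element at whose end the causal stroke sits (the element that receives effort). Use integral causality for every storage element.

b2 stroke at J1  (Se1 (Se) sets effort on bond)
b3 stroke at Sf1  (Sf1: flow source, stroke at near end)
b0 stroke at J2  (J1 needs exactly one f-in)
b1 stroke at I1  (J2 effort already set via bond 0)

β0 stroke→J2
β1 stroke→I1
β2 stroke→J1
β3 stroke→Sf1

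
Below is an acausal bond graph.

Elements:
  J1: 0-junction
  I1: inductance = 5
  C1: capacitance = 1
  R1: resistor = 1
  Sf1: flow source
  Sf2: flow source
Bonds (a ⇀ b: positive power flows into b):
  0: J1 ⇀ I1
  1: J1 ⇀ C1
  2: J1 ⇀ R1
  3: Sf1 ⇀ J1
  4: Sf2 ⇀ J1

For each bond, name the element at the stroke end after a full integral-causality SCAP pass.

#0 |I1
#1 |J1
#2 |R1
#3 |Sf1
#4 |Sf2

β3 stroke at Sf1  (source Sf1 imposes f)
β4 stroke at Sf2  (Sf2 fixes flow; stroke at Sf2)
β0 stroke at I1  (I1 integral (f out))
β1 stroke at J1  (C1 integral (e out))
β2 stroke at R1  (J1: bond 1 brought effort, rest push out)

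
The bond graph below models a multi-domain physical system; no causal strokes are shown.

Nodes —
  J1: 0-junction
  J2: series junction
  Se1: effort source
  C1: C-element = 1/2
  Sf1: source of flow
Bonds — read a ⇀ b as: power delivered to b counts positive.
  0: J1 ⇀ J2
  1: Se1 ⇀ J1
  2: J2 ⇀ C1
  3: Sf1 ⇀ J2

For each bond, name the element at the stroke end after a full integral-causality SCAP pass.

bond 0 |J2
bond 1 |J1
bond 2 |J2
bond 3 |Sf1

b1 |J1  (Se1: effort source, stroke at far end)
b3 |Sf1  (Sf1 fixes flow; stroke at Sf1)
b0 |J2  (J1 effort already set via bond 1)
b2 |J2  (J2: bond 3 brought flow, rest push out)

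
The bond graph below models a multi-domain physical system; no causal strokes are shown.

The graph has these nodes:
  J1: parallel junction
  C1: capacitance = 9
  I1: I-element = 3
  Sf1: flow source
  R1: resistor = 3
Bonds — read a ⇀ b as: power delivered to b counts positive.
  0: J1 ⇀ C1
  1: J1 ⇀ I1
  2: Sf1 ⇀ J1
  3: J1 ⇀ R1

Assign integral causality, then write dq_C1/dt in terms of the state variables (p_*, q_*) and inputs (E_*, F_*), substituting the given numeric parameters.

bond 2 →Sf1  (Sf1 (Sf) sets flow on bond)
bond 0 →J1  (C1 outputs effort q/C1)
bond 1 →I1  (common-e at J1 fixed by 0)
bond 3 →R1  (common-e at J1 fixed by 0)

dq_C1/dt = F_Sf1 - p_I1/3 - q_C1/27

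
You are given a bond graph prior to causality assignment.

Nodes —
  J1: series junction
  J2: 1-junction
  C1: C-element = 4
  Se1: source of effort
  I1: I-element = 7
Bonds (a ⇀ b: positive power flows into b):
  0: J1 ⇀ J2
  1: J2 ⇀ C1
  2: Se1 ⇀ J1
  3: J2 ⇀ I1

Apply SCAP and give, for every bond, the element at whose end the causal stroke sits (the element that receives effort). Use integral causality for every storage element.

β2 →J1  (Se1: effort source, stroke at far end)
β0 →J2  (closing 1-jn rule on J1)
β1 →J2  (C1 outputs effort q/C1)
β3 →I1  (J2: last free bond brings flow in)

β0 |J2
β1 |J2
β2 |J1
β3 |I1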